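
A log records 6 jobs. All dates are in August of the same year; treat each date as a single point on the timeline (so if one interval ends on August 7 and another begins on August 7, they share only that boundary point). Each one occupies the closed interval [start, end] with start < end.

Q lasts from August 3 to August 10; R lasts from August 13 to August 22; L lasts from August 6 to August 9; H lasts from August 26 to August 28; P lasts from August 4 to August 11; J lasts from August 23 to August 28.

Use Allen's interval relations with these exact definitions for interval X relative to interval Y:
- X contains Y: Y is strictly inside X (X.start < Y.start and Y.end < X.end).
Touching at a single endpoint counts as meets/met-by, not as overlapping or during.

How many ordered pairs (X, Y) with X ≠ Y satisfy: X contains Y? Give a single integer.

2

Checking all 30 ordered pairs for relation 'contains'; matching pairs in alphabetical order:
(P, L): P contains L ✓
(Q, L): Q contains L ✓
Count: 2.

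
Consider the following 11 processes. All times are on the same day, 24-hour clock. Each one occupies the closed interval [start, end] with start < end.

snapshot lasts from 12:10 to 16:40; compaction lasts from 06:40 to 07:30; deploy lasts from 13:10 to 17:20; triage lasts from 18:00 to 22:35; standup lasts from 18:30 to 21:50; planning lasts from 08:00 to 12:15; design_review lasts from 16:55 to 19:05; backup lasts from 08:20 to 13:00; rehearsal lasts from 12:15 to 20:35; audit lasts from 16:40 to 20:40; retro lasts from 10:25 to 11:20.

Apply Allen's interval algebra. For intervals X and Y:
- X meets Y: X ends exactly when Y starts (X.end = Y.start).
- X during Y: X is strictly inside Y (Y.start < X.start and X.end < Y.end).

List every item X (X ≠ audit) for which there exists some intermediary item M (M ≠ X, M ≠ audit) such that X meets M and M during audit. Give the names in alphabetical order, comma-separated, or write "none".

none

Target audit = [16:40, 20:40].
Intermediaries M with M during audit: design_review.
Via design_review — items with X meets design_review: none.
Union: none.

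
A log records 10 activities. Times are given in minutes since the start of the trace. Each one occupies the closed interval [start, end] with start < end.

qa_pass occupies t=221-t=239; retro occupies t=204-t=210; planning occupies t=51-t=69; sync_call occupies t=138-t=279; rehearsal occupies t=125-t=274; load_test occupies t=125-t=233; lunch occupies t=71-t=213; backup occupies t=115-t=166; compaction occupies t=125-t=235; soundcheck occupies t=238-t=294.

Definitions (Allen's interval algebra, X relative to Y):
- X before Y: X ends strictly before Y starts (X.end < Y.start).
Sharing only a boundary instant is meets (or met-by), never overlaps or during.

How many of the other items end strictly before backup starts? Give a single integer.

1

Target backup = [t=115, t=166].
compaction [t=125, t=235] → overlapped-by → no.
load_test [t=125, t=233] → overlapped-by → no.
lunch [t=71, t=213] → contains → no.
planning [t=51, t=69] → before → counts.
qa_pass [t=221, t=239] → after → no.
rehearsal [t=125, t=274] → overlapped-by → no.
retro [t=204, t=210] → after → no.
soundcheck [t=238, t=294] → after → no.
sync_call [t=138, t=279] → overlapped-by → no.
Total: 1.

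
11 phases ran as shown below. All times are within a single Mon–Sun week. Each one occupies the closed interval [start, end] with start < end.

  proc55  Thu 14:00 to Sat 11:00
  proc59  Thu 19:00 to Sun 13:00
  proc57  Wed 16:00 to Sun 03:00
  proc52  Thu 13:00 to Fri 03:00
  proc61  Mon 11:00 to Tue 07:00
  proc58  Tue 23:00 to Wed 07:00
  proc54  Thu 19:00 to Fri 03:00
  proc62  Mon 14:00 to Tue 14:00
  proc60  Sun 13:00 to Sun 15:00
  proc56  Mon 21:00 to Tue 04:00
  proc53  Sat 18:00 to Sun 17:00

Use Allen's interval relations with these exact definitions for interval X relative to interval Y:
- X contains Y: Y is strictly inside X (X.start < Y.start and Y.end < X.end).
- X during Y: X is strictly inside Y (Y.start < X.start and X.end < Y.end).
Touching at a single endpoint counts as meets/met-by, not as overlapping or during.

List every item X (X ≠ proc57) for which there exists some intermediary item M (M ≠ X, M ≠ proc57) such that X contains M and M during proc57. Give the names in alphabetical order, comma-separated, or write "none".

Target proc57 = [Wed 16:00, Sun 03:00].
Intermediaries M with M during proc57: proc52, proc54, proc55.
Via proc52 — items with X contains proc52: none.
Via proc54 — items with X contains proc54: proc55.
Via proc55 — items with X contains proc55: none.
Union: proc55.

proc55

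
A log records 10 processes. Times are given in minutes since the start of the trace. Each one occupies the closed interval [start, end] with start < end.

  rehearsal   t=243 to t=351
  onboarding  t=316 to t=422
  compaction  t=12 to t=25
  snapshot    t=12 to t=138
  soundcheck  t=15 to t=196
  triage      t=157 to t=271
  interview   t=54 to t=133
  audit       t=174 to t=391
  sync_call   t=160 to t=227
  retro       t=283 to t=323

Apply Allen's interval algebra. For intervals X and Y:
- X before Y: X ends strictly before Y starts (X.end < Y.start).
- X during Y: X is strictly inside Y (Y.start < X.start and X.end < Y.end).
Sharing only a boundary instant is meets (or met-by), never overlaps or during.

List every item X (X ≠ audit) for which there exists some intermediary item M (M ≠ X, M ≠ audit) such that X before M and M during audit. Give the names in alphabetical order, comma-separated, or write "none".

compaction, interview, snapshot, soundcheck, sync_call, triage

Target audit = [t=174, t=391].
Intermediaries M with M during audit: rehearsal, retro.
Via rehearsal — items with X before rehearsal: compaction, interview, snapshot, soundcheck, sync_call.
Via retro — items with X before retro: compaction, interview, snapshot, soundcheck, sync_call, triage.
Union: compaction, interview, snapshot, soundcheck, sync_call, triage.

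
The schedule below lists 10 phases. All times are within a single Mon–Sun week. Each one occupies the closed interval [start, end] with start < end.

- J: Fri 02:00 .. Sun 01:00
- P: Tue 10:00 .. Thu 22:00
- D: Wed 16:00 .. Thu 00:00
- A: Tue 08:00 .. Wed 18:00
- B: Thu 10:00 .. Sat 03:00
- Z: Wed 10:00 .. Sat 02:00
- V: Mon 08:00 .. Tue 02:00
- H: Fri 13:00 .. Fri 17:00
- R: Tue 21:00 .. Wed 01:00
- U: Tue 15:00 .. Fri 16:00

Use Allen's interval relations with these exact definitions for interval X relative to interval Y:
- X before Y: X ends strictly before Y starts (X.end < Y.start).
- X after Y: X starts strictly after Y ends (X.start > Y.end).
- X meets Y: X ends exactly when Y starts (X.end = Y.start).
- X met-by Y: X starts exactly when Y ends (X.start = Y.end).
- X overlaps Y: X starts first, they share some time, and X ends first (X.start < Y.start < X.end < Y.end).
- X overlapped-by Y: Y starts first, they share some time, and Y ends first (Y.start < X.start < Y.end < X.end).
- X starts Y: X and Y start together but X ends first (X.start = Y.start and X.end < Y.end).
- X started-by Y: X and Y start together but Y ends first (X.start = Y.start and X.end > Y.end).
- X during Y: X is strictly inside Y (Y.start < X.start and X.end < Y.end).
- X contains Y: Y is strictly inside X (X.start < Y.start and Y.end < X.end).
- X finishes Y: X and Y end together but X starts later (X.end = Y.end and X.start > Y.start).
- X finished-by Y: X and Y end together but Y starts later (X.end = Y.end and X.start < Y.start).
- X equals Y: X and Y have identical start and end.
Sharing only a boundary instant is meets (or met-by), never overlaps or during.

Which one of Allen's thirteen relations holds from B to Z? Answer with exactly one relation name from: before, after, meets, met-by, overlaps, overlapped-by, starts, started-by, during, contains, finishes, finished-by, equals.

overlapped-by

B = [Thu 10:00, Sat 03:00]; Z = [Wed 10:00, Sat 02:00].
Compare endpoints: B.start > Z.start, B.start < Z.end, B.end > Z.start, B.end > Z.end.
That pattern is 'overlapped-by'.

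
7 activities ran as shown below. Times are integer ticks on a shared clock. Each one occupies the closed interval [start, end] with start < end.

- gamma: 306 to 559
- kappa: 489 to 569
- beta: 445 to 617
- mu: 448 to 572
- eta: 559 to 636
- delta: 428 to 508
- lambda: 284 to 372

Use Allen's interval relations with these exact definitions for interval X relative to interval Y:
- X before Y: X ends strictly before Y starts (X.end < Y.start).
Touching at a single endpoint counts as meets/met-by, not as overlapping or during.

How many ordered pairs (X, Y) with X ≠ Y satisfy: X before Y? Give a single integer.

6

Checking all 42 ordered pairs for relation 'before'; matching pairs in alphabetical order:
(delta, eta): delta before eta ✓
(lambda, beta): lambda before beta ✓
(lambda, delta): lambda before delta ✓
(lambda, eta): lambda before eta ✓
(lambda, kappa): lambda before kappa ✓
(lambda, mu): lambda before mu ✓
Count: 6.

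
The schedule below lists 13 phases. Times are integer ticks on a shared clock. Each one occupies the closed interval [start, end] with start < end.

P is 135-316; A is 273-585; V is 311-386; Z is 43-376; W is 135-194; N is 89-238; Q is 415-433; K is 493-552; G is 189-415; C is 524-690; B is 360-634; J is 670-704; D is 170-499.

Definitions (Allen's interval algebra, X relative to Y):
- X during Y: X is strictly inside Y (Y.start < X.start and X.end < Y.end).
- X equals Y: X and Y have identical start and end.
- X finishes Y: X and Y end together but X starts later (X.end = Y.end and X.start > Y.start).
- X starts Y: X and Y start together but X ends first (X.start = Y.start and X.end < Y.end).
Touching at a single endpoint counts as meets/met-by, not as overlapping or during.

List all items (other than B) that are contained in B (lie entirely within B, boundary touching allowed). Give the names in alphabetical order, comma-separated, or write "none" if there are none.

Target B = [360, 634].
A [273, 585] → overlaps → no.
C [524, 690] → overlapped-by → no.
D [170, 499] → overlaps → no.
G [189, 415] → overlaps → no.
J [670, 704] → after → no.
K [493, 552] → during → yes.
N [89, 238] → before → no.
P [135, 316] → before → no.
Q [415, 433] → during → yes.
V [311, 386] → overlaps → no.
W [135, 194] → before → no.
Z [43, 376] → overlaps → no.
Result: K, Q.

K, Q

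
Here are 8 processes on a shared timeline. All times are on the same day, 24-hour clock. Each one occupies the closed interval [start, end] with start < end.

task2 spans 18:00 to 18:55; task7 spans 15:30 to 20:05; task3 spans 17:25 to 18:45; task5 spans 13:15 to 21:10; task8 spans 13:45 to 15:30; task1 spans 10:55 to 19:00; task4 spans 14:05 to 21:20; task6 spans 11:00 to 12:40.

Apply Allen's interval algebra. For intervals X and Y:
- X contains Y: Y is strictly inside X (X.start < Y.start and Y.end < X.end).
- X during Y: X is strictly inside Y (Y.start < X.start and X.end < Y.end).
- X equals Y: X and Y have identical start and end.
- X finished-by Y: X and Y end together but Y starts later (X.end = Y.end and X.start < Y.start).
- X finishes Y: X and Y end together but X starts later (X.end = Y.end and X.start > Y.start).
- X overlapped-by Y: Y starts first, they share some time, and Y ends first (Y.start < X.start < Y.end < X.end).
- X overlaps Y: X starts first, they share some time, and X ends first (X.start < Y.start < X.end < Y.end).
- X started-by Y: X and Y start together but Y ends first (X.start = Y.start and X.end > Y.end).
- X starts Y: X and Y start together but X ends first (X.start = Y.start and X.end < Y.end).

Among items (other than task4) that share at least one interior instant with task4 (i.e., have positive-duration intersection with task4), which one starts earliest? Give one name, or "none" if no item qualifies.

task1

Target task4 = [14:05, 21:20].
task1 [10:55, 19:00] → overlaps → candidate.
task2 [18:00, 18:55] → during → candidate.
task3 [17:25, 18:45] → during → candidate.
task5 [13:15, 21:10] → overlaps → candidate.
task6 [11:00, 12:40] → before → excluded.
task7 [15:30, 20:05] → during → candidate.
task8 [13:45, 15:30] → overlaps → candidate.
Among candidates, earliest start is 10:55 → task1.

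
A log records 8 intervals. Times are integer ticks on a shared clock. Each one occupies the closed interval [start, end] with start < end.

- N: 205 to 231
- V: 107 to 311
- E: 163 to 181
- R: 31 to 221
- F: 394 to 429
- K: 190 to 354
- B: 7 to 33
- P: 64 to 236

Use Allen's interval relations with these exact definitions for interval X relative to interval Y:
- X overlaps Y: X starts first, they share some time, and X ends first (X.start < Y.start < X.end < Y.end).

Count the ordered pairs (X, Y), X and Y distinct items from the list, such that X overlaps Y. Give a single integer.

Checking all 56 ordered pairs for relation 'overlaps'; matching pairs in alphabetical order:
(B, R): B overlaps R ✓
(P, K): P overlaps K ✓
(P, V): P overlaps V ✓
(R, K): R overlaps K ✓
(R, N): R overlaps N ✓
(R, P): R overlaps P ✓
(R, V): R overlaps V ✓
(V, K): V overlaps K ✓
Count: 8.

8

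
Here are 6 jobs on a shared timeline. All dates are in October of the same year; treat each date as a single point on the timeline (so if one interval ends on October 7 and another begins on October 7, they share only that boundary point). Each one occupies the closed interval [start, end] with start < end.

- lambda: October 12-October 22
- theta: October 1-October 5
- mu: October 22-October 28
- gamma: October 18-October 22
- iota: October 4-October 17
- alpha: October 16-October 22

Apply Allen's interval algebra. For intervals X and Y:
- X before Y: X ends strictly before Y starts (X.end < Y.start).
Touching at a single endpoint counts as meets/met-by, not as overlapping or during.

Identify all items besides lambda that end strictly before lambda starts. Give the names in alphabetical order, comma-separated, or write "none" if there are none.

theta

Target lambda = [October 12, October 22].
alpha [October 16, October 22] → finishes → no.
gamma [October 18, October 22] → finishes → no.
iota [October 4, October 17] → overlaps → no.
mu [October 22, October 28] → met-by → no.
theta [October 1, October 5] → before → yes.
Result: theta.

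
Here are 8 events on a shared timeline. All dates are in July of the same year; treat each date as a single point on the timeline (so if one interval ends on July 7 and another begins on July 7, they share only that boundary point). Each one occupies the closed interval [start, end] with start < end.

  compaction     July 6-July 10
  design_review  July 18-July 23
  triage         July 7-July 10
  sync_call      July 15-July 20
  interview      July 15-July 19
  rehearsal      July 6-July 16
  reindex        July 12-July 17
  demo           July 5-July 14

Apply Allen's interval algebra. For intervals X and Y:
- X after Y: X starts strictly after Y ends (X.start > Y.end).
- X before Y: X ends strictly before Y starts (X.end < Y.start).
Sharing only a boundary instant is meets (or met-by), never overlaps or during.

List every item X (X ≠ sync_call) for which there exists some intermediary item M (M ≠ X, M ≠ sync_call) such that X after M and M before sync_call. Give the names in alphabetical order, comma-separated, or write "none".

Target sync_call = [July 15, July 20].
Intermediaries M with M before sync_call: compaction, demo, triage.
Via compaction — items with X after compaction: design_review, interview, reindex.
Via demo — items with X after demo: design_review, interview.
Via triage — items with X after triage: design_review, interview, reindex.
Union: design_review, interview, reindex.

design_review, interview, reindex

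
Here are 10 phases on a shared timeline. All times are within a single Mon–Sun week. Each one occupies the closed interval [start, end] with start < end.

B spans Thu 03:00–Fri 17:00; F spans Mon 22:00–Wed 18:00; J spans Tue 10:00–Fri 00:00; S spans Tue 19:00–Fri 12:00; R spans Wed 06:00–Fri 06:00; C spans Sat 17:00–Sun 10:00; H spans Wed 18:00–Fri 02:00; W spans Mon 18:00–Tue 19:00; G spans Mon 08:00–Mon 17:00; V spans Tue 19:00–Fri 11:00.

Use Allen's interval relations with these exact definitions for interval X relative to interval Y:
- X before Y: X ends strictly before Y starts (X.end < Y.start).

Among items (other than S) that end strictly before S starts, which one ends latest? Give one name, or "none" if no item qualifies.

G

Target S = [Tue 19:00, Fri 12:00].
B [Thu 03:00, Fri 17:00] → overlapped-by → excluded.
C [Sat 17:00, Sun 10:00] → after → excluded.
F [Mon 22:00, Wed 18:00] → overlaps → excluded.
G [Mon 08:00, Mon 17:00] → before → candidate.
H [Wed 18:00, Fri 02:00] → during → excluded.
J [Tue 10:00, Fri 00:00] → overlaps → excluded.
R [Wed 06:00, Fri 06:00] → during → excluded.
V [Tue 19:00, Fri 11:00] → starts → excluded.
W [Mon 18:00, Tue 19:00] → meets → excluded.
Among candidates, latest end is Mon 17:00 → G.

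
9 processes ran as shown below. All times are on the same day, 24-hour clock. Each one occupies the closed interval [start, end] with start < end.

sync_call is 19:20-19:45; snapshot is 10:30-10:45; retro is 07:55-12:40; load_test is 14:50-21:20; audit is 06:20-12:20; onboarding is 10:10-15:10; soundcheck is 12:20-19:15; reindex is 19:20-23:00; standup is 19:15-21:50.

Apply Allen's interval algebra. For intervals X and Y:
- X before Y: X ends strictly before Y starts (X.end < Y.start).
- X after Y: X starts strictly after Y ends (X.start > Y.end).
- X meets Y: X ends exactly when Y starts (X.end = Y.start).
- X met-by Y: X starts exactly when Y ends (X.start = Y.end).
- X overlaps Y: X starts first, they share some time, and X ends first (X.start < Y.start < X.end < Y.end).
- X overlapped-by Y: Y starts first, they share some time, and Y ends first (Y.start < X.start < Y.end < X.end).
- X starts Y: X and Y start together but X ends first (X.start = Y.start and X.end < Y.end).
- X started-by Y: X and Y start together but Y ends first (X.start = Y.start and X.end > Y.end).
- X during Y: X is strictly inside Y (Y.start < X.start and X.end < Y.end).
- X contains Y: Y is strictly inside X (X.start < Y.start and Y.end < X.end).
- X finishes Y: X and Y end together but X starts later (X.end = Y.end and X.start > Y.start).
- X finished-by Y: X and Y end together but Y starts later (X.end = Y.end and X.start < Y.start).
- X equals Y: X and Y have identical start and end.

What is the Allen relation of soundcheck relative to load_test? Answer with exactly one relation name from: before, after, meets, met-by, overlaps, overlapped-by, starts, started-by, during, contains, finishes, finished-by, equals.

overlaps

soundcheck = [12:20, 19:15]; load_test = [14:50, 21:20].
Compare endpoints: soundcheck.start < load_test.start, soundcheck.start < load_test.end, soundcheck.end > load_test.start, soundcheck.end < load_test.end.
That pattern is 'overlaps'.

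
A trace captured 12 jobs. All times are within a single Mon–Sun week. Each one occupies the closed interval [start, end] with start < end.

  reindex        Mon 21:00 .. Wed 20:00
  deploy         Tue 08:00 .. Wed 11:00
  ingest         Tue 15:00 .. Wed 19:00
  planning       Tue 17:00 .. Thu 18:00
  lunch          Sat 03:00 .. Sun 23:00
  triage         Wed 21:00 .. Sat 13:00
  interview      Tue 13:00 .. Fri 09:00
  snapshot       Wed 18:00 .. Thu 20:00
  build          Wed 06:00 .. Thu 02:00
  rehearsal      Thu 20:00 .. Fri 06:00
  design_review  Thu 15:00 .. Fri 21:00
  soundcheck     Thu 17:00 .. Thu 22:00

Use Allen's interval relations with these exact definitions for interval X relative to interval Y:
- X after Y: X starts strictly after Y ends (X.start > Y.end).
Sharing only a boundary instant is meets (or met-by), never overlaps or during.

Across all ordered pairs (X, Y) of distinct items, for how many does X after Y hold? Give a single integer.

27

Checking all 132 ordered pairs for relation 'after'; matching pairs in alphabetical order:
(design_review, build): design_review after build ✓
(design_review, deploy): design_review after deploy ✓
(design_review, ingest): design_review after ingest ✓
(design_review, reindex): design_review after reindex ✓
(lunch, build): lunch after build ✓
(lunch, deploy): lunch after deploy ✓
(lunch, design_review): lunch after design_review ✓
(lunch, ingest): lunch after ingest ✓
(lunch, interview): lunch after interview ✓
(lunch, planning): lunch after planning ✓
(lunch, rehearsal): lunch after rehearsal ✓
(lunch, reindex): lunch after reindex ✓
(lunch, snapshot): lunch after snapshot ✓
(lunch, soundcheck): lunch after soundcheck ✓
(rehearsal, build): rehearsal after build ✓
(rehearsal, deploy): rehearsal after deploy ✓
(rehearsal, ingest): rehearsal after ingest ✓
(rehearsal, planning): rehearsal after planning ✓
(rehearsal, reindex): rehearsal after reindex ✓
(snapshot, deploy): snapshot after deploy ✓
(soundcheck, build): soundcheck after build ✓
(soundcheck, deploy): soundcheck after deploy ✓
(soundcheck, ingest): soundcheck after ingest ✓
(soundcheck, reindex): soundcheck after reindex ✓
... plus 3 further pairs not listed.
Count: 27.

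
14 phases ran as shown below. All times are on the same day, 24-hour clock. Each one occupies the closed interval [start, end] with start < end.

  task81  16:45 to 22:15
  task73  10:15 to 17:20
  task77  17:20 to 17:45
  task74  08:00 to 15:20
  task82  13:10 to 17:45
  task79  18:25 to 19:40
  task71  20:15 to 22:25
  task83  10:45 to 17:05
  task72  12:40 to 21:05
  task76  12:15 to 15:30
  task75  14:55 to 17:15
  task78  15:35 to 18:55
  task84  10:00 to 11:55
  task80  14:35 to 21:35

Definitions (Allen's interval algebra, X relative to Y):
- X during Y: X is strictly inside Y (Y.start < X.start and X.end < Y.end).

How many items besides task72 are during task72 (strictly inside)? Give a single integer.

Target task72 = [12:40, 21:05].
task71 [20:15, 22:25] → overlapped-by → no.
task73 [10:15, 17:20] → overlaps → no.
task74 [08:00, 15:20] → overlaps → no.
task75 [14:55, 17:15] → during → counts.
task76 [12:15, 15:30] → overlaps → no.
task77 [17:20, 17:45] → during → counts.
task78 [15:35, 18:55] → during → counts.
task79 [18:25, 19:40] → during → counts.
task80 [14:35, 21:35] → overlapped-by → no.
task81 [16:45, 22:15] → overlapped-by → no.
task82 [13:10, 17:45] → during → counts.
task83 [10:45, 17:05] → overlaps → no.
task84 [10:00, 11:55] → before → no.
Total: 5.

5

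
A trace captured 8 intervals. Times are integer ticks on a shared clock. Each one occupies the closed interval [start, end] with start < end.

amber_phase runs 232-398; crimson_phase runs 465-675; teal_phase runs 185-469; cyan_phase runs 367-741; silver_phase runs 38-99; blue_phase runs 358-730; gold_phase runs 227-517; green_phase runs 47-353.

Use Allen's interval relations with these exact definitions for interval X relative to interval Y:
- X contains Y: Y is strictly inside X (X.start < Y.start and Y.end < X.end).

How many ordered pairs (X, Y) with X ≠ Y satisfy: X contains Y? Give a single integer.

4

Checking all 56 ordered pairs for relation 'contains'; matching pairs in alphabetical order:
(blue_phase, crimson_phase): blue_phase contains crimson_phase ✓
(cyan_phase, crimson_phase): cyan_phase contains crimson_phase ✓
(gold_phase, amber_phase): gold_phase contains amber_phase ✓
(teal_phase, amber_phase): teal_phase contains amber_phase ✓
Count: 4.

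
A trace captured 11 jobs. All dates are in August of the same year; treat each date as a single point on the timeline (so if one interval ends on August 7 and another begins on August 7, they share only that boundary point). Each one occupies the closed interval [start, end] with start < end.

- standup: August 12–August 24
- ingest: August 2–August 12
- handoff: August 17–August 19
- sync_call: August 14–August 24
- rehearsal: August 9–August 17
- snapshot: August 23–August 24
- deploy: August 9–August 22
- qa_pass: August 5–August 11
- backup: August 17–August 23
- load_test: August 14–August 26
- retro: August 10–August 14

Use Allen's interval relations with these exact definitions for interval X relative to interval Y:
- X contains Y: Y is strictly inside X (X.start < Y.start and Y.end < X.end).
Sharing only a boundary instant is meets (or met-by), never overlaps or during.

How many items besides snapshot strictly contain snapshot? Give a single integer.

Target snapshot = [August 23, August 24].
backup [August 17, August 23] → meets → no.
deploy [August 9, August 22] → before → no.
handoff [August 17, August 19] → before → no.
ingest [August 2, August 12] → before → no.
load_test [August 14, August 26] → contains → counts.
qa_pass [August 5, August 11] → before → no.
rehearsal [August 9, August 17] → before → no.
retro [August 10, August 14] → before → no.
standup [August 12, August 24] → finished-by → no.
sync_call [August 14, August 24] → finished-by → no.
Total: 1.

1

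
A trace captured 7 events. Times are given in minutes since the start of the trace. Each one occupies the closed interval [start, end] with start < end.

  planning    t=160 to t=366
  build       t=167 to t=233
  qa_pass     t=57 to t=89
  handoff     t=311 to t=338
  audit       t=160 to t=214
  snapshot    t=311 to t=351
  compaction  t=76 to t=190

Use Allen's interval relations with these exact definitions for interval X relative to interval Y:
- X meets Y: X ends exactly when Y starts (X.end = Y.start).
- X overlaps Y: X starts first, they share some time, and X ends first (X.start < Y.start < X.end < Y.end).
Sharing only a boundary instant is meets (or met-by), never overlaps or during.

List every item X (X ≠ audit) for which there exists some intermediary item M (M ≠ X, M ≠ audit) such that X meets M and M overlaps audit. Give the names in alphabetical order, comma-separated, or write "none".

none

Target audit = [t=160, t=214].
Intermediaries M with M overlaps audit: compaction.
Via compaction — items with X meets compaction: none.
Union: none.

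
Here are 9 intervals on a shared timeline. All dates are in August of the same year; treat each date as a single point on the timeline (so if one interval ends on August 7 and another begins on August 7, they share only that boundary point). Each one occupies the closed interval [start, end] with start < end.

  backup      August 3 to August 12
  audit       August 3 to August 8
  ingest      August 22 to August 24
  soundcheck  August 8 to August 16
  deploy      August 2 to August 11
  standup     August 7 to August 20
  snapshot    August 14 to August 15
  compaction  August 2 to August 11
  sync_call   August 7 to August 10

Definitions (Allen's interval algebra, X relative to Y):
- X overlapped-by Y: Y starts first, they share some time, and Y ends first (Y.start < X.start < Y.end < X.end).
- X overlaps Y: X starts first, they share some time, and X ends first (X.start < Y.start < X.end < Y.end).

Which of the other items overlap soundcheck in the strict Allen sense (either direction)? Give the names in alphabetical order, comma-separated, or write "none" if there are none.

backup, compaction, deploy, sync_call

Target soundcheck = [August 8, August 16].
audit [August 3, August 8] → meets → no.
backup [August 3, August 12] → overlaps → yes.
compaction [August 2, August 11] → overlaps → yes.
deploy [August 2, August 11] → overlaps → yes.
ingest [August 22, August 24] → after → no.
snapshot [August 14, August 15] → during → no.
standup [August 7, August 20] → contains → no.
sync_call [August 7, August 10] → overlaps → yes.
Result: backup, compaction, deploy, sync_call.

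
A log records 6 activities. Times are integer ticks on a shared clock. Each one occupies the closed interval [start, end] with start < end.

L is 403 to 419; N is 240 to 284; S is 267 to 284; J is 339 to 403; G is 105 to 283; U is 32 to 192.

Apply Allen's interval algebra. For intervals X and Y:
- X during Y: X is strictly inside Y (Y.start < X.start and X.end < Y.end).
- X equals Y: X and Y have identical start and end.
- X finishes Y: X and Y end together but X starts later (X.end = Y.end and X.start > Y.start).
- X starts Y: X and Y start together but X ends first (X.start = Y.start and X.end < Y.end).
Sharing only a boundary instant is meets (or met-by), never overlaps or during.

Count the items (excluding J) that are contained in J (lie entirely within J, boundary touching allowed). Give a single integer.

0

Target J = [339, 403].
G [105, 283] → before → no.
L [403, 419] → met-by → no.
N [240, 284] → before → no.
S [267, 284] → before → no.
U [32, 192] → before → no.
Total: 0.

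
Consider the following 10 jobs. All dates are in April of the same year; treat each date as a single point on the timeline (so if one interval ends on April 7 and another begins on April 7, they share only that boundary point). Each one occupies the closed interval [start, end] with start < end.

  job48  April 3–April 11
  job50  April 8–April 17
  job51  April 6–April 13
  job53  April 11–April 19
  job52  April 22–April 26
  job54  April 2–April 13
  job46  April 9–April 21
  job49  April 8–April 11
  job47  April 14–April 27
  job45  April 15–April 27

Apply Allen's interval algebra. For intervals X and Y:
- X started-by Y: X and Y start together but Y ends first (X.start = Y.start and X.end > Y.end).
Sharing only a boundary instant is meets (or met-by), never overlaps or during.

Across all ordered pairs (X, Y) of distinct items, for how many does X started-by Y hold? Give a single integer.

1

Checking all 90 ordered pairs for relation 'started-by'; matching pairs in alphabetical order:
(job50, job49): job50 started-by job49 ✓
Count: 1.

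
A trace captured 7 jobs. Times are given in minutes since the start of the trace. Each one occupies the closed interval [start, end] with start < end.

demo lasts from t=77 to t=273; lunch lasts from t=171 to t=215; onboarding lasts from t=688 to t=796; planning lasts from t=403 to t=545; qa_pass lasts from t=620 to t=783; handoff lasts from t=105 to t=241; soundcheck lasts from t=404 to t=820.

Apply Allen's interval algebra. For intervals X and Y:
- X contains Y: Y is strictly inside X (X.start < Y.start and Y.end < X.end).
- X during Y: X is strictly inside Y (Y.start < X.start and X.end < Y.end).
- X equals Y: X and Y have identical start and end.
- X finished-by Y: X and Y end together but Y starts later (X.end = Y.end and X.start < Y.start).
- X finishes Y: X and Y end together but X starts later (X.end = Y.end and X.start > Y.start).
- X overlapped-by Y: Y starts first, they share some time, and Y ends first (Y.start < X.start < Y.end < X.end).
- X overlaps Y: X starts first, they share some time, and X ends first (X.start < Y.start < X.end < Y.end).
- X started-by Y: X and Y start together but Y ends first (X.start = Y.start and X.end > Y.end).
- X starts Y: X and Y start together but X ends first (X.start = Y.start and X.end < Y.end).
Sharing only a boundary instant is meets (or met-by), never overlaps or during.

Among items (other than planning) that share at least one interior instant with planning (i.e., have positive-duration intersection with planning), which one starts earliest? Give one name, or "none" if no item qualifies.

Target planning = [t=403, t=545].
demo [t=77, t=273] → before → excluded.
handoff [t=105, t=241] → before → excluded.
lunch [t=171, t=215] → before → excluded.
onboarding [t=688, t=796] → after → excluded.
qa_pass [t=620, t=783] → after → excluded.
soundcheck [t=404, t=820] → overlapped-by → candidate.
Among candidates, earliest start is t=404 → soundcheck.

soundcheck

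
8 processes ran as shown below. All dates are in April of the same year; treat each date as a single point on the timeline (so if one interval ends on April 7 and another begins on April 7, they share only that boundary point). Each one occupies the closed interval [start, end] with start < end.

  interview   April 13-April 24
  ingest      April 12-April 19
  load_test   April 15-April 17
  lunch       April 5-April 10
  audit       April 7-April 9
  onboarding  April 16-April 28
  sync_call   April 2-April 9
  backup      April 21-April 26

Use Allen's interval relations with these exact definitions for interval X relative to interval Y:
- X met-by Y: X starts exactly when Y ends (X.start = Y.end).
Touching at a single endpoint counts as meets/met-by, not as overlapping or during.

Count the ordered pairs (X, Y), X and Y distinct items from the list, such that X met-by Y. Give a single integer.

0

Checking all 56 ordered pairs for relation 'met-by'; matching pairs in alphabetical order:
No pair satisfies it.
Count: 0.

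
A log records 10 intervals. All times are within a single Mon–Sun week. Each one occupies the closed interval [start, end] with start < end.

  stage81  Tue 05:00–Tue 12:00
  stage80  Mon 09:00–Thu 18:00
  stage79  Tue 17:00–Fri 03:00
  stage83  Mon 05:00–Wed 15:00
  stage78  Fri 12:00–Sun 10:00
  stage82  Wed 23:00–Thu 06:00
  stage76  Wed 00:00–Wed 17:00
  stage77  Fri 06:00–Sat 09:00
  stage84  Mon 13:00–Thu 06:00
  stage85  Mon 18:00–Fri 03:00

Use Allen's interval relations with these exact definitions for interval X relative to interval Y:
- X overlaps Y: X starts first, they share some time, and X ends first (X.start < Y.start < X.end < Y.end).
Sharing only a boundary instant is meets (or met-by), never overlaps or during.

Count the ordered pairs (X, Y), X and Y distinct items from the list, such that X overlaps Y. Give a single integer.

Checking all 90 ordered pairs for relation 'overlaps'; matching pairs in alphabetical order:
(stage77, stage78): stage77 overlaps stage78 ✓
(stage80, stage79): stage80 overlaps stage79 ✓
(stage80, stage85): stage80 overlaps stage85 ✓
(stage83, stage76): stage83 overlaps stage76 ✓
(stage83, stage79): stage83 overlaps stage79 ✓
(stage83, stage80): stage83 overlaps stage80 ✓
(stage83, stage84): stage83 overlaps stage84 ✓
(stage83, stage85): stage83 overlaps stage85 ✓
(stage84, stage79): stage84 overlaps stage79 ✓
(stage84, stage85): stage84 overlaps stage85 ✓
Count: 10.

10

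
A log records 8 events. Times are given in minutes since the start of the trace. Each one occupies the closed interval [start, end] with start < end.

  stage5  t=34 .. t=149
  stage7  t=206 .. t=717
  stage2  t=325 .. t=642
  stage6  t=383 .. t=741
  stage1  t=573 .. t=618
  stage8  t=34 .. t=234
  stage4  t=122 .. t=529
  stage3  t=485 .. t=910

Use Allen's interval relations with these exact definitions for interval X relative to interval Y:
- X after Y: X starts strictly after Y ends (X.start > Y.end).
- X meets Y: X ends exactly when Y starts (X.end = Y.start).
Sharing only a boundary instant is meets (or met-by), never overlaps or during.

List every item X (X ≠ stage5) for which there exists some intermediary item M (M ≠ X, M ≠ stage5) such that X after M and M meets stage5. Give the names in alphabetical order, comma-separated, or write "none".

none

Target stage5 = [t=34, t=149].
Intermediaries M with M meets stage5: none.
Union: none.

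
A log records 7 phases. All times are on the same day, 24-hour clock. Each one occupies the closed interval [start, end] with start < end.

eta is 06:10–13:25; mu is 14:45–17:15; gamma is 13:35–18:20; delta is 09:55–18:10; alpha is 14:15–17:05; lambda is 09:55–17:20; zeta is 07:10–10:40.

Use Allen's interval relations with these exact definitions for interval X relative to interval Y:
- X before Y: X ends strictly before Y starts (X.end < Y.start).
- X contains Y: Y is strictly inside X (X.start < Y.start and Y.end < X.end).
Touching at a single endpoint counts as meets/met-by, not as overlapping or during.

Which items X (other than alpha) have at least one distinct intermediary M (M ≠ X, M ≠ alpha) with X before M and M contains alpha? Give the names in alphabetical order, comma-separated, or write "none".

Target alpha = [14:15, 17:05].
Intermediaries M with M contains alpha: delta, gamma, lambda.
Via delta — items with X before delta: none.
Via gamma — items with X before gamma: eta, zeta.
Via lambda — items with X before lambda: none.
Union: eta, zeta.

eta, zeta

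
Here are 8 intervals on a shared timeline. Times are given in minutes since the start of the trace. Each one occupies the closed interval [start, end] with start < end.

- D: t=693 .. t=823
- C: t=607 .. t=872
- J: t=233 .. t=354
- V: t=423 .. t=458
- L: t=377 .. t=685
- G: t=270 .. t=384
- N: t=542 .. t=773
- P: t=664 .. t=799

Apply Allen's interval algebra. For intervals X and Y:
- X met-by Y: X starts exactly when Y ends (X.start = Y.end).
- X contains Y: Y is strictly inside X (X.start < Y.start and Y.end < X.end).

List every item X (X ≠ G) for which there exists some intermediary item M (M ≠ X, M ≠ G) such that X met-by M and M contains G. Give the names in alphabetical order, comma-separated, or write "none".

Target G = [t=270, t=384].
Intermediaries M with M contains G: none.
Union: none.

none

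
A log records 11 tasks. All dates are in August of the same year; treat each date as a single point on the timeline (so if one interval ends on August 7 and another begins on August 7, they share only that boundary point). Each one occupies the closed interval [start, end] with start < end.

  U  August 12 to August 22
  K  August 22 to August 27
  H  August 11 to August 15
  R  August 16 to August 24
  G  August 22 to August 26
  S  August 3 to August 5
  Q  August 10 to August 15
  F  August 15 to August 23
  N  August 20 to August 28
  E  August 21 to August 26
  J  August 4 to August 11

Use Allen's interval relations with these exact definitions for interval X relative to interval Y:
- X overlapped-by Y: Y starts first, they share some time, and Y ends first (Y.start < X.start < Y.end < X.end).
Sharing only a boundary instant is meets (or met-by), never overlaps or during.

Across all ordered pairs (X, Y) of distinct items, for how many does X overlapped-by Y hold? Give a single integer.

18

Checking all 110 ordered pairs for relation 'overlapped-by'; matching pairs in alphabetical order:
(E, F): E overlapped-by F ✓
(E, R): E overlapped-by R ✓
(E, U): E overlapped-by U ✓
(F, U): F overlapped-by U ✓
(G, F): G overlapped-by F ✓
(G, R): G overlapped-by R ✓
(J, S): J overlapped-by S ✓
(K, E): K overlapped-by E ✓
(K, F): K overlapped-by F ✓
(K, R): K overlapped-by R ✓
(N, F): N overlapped-by F ✓
(N, R): N overlapped-by R ✓
(N, U): N overlapped-by U ✓
(Q, J): Q overlapped-by J ✓
(R, F): R overlapped-by F ✓
(R, U): R overlapped-by U ✓
(U, H): U overlapped-by H ✓
(U, Q): U overlapped-by Q ✓
Count: 18.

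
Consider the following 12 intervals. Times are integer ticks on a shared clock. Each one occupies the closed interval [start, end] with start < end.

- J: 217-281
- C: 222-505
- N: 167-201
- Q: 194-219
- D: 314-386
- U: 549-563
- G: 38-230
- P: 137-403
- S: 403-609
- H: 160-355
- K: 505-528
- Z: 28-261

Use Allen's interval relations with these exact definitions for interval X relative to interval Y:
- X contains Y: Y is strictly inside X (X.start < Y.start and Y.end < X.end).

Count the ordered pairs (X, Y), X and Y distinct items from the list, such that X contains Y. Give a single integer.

16

Checking all 132 ordered pairs for relation 'contains'; matching pairs in alphabetical order:
(C, D): C contains D ✓
(G, N): G contains N ✓
(G, Q): G contains Q ✓
(H, J): H contains J ✓
(H, N): H contains N ✓
(H, Q): H contains Q ✓
(P, D): P contains D ✓
(P, H): P contains H ✓
(P, J): P contains J ✓
(P, N): P contains N ✓
(P, Q): P contains Q ✓
(S, K): S contains K ✓
(S, U): S contains U ✓
(Z, G): Z contains G ✓
(Z, N): Z contains N ✓
(Z, Q): Z contains Q ✓
Count: 16.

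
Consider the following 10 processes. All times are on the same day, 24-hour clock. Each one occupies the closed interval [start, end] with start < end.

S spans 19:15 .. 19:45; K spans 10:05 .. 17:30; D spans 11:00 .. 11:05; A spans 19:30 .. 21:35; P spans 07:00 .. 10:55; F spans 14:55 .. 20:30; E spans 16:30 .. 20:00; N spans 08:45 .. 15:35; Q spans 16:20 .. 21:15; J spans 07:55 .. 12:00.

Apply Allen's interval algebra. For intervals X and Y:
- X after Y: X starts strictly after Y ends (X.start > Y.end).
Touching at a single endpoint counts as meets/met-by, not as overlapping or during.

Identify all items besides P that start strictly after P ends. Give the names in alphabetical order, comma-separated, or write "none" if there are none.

Target P = [07:00, 10:55].
A [19:30, 21:35] → after → yes.
D [11:00, 11:05] → after → yes.
E [16:30, 20:00] → after → yes.
F [14:55, 20:30] → after → yes.
J [07:55, 12:00] → overlapped-by → no.
K [10:05, 17:30] → overlapped-by → no.
N [08:45, 15:35] → overlapped-by → no.
Q [16:20, 21:15] → after → yes.
S [19:15, 19:45] → after → yes.
Result: A, D, E, F, Q, S.

A, D, E, F, Q, S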